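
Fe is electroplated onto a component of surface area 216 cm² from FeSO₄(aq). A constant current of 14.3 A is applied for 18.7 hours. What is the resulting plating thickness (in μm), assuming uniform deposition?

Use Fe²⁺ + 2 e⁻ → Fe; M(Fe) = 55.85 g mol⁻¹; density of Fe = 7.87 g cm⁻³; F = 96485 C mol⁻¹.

Q = I·t = 14.30 × 67320 = 962700 C; n(e⁻) = 9.977 mol.
n(Fe) = n(e⁻)/2 = 4.989 mol, so m = 4.989 × 55.85 = 278.6 g.
Volume = m/ρ = 278.6 / 7.87 = 35.40 cm³.
Thickness = V/A = 35.40 / 216 = 0.164 cm = 1640 μm.

1640 μm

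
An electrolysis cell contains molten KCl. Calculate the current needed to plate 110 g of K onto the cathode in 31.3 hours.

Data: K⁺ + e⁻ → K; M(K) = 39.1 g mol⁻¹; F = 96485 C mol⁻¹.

n(K) = 110 / 39.1 = 2.813 mol.
n(e⁻) = 1 × 2.813 = 2.813 mol.
Q = n(e⁻)·F = 2.813 × 96485 = 271400 C.
I = Q/t = 271400 / 112680 s = 2.41 A.

2.41 A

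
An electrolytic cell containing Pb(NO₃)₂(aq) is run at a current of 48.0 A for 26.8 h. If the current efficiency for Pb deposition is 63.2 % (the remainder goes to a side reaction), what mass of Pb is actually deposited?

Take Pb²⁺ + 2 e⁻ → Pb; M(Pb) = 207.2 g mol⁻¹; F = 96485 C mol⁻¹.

Q = I·t = 48.00 × 96480 = 4631000 C.
n(e⁻) = 4631000/96485 = 48.00 mol; theoretically n(Pb) = 48.00/2 = 24.00 mol, m_theo = 4973 g.
At 63.2 % efficiency, m_actual = 0.632 × 4973 = 3140 g.

3140 g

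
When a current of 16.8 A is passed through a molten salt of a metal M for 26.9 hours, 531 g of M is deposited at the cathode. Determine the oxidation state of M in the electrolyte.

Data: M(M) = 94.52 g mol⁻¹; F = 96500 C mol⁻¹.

Q = I·t = 16.80 A × 96840 s = 1627000 C, so n(e⁻) = 1627000/96500 = 16.86 mol.
n(M) deposited = 531 / 94.52 = 5.618 mol.
Electrons per atom = n(e⁻)/n(M) = 16.86 / 5.618 = 3.00 ≈ 3, so the ion is M³⁺.

+3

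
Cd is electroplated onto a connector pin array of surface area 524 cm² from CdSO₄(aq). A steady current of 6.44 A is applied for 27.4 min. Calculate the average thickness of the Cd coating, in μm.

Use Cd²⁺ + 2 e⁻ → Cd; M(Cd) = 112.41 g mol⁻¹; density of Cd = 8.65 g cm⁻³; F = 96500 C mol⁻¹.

Q = I·t = 6.440 × 1644.0 = 10590 C; n(e⁻) = 0.1097 mol.
n(Cd) = n(e⁻)/2 = 0.05486 mol, so m = 0.05486 × 112.41 = 6.166 g.
Volume = m/ρ = 6.166 / 8.65 = 0.7129 cm³.
Thickness = V/A = 0.7129 / 524 = 0.00136 cm = 13.6 μm.

13.6 μm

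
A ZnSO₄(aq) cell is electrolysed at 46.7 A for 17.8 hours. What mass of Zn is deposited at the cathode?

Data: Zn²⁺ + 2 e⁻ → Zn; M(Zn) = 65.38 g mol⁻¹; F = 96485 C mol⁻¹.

1010 g

Q = I·t = 46.70 A × 64080 s = 2993000 C.
n(e⁻) = Q/F = 2993000 / 96485 = 31.02 mol.
Zn²⁺ + 2 e⁻ → Zn, so n(Zn) = n(e⁻)/2 = 15.51 mol.
m = n·M = 15.51 × 65.38 = 1010 g.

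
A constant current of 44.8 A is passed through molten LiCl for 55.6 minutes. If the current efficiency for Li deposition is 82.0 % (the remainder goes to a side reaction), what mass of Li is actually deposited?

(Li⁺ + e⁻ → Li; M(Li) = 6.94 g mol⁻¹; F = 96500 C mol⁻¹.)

Q = I·t = 44.80 × 3336.0 = 149500 C.
n(e⁻) = 149500/96500 = 1.549 mol; theoretically n(Li) = 1.549/1 = 1.549 mol, m_theo = 10.75 g.
At 82.0 % efficiency, m_actual = 0.820 × 10.75 = 8.81 g.

8.81 g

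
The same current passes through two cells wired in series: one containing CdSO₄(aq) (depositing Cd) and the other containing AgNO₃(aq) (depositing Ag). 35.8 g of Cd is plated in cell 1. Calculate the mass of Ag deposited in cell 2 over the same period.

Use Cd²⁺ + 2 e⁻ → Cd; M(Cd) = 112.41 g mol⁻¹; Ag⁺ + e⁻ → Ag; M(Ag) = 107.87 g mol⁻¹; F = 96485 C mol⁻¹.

n(Cd) = 35.8 / 112.41 = 0.3185 mol.
Since Cd²⁺ + 2 e⁻ → Cd, n(e⁻) passed = 2 × 0.3185 = 0.6370 mol.
Cells in series carry the same charge, so the same 0.6370 mol of electrons passes through cell 2.
Ag⁺ + e⁻ → Ag, so n(Ag) = 0.6370 / 1 = 0.6370 mol.
m(Ag) = 0.6370 × 107.87 = 68.7 g.

68.7 g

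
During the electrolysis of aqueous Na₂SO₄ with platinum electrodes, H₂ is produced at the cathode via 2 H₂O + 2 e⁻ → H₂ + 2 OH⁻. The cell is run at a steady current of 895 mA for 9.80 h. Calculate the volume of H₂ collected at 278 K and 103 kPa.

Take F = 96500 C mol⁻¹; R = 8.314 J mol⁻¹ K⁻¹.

Q = I·t = 0.8950 A × 35280 s = 31580 C.
n(e⁻) = Q/F = 31580 / 96500 = 0.3272 mol.
2 electrons are transferred per H₂ molecule, so n(H₂) = 0.3272 / 2 = 0.1636 mol.
V = nRT/P = (0.1636 × 8.314 × 278) / (103 × 10³ Pa) = 0.00367 m³ = 3.67 L.

3.67 L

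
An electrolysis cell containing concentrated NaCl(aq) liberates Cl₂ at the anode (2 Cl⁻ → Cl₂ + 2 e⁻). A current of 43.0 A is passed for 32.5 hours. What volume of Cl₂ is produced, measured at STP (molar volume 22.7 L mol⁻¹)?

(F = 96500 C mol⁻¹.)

592 L

Q = I·t = 43.00 A × 117000 s = 5031000 C.
n(e⁻) = Q/F = 5031000 / 96500 = 52.13 mol.
2 electrons are transferred per Cl₂ molecule, so n(Cl₂) = 52.13 / 2 = 26.07 mol.
V = n × V_m = 26.07 × 22.7 = 592 L.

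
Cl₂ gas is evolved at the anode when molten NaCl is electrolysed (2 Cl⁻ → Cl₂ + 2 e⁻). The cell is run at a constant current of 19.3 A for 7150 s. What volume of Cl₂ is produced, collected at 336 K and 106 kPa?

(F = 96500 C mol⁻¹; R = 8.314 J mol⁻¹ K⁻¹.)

Q = I·t = 19.30 A × 7150.0 s = 138000 C.
n(e⁻) = Q/F = 138000 / 96500 = 1.430 mol.
2 electrons are transferred per Cl₂ molecule, so n(Cl₂) = 1.430 / 2 = 0.7150 mol.
V = nRT/P = (0.7150 × 8.314 × 336) / (106 × 10³ Pa) = 0.0188 m³ = 18.8 L.

18.8 L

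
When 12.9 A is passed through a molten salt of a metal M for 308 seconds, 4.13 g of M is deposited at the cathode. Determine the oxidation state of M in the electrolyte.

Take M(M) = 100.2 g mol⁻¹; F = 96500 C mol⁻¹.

Q = I·t = 12.90 A × 308.00 s = 3973 C, so n(e⁻) = 3973/96500 = 0.04117 mol.
n(M) deposited = 4.13 / 100.2 = 0.04122 mol.
Electrons per atom = n(e⁻)/n(M) = 0.04117 / 0.04122 = 0.999 ≈ 1, so the ion is M⁺.

+1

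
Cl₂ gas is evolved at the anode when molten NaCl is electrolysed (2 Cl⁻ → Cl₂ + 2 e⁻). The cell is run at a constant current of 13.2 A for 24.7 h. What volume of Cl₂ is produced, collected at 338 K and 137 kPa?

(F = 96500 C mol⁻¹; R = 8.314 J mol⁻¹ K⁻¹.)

Q = I·t = 13.20 A × 88920 s = 1174000 C.
n(e⁻) = Q/F = 1174000 / 96500 = 12.16 mol.
2 electrons are transferred per Cl₂ molecule, so n(Cl₂) = 12.16 / 2 = 6.082 mol.
V = nRT/P = (6.082 × 8.314 × 338) / (137 × 10³ Pa) = 0.125 m³ = 125 L.

125 L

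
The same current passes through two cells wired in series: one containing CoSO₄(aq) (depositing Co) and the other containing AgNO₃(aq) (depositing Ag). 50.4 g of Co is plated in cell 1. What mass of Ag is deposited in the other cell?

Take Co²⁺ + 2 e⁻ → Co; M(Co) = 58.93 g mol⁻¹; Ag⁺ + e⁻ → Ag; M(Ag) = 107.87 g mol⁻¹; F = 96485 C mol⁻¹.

185 g

n(Co) = 50.4 / 58.93 = 0.8553 mol.
Since Co²⁺ + 2 e⁻ → Co, n(e⁻) passed = 2 × 0.8553 = 1.711 mol.
Cells in series carry the same charge, so the same 1.711 mol of electrons passes through cell 2.
Ag⁺ + e⁻ → Ag, so n(Ag) = 1.711 / 1 = 1.711 mol.
m(Ag) = 1.711 × 107.87 = 185 g.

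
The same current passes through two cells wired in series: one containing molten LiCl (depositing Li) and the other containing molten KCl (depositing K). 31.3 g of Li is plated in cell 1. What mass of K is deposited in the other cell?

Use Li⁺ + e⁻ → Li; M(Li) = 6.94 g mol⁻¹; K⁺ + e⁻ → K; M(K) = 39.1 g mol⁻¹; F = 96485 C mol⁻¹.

n(Li) = 31.3 / 6.94 = 4.510 mol.
Since Li⁺ + e⁻ → Li, n(e⁻) passed = 1 × 4.510 = 4.510 mol.
Cells in series carry the same charge, so the same 4.510 mol of electrons passes through cell 2.
K⁺ + e⁻ → K, so n(K) = 4.510 / 1 = 4.510 mol.
m(K) = 4.510 × 39.1 = 176 g.

176 g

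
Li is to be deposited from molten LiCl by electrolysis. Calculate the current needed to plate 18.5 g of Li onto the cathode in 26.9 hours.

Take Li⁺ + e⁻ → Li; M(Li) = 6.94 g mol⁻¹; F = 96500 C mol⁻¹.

n(Li) = 18.5 / 6.94 = 2.666 mol.
n(e⁻) = 1 × 2.666 = 2.666 mol.
Q = n(e⁻)·F = 2.666 × 96500 = 257200 C.
I = Q/t = 257200 / 96840 s = 2.66 A.

2.66 A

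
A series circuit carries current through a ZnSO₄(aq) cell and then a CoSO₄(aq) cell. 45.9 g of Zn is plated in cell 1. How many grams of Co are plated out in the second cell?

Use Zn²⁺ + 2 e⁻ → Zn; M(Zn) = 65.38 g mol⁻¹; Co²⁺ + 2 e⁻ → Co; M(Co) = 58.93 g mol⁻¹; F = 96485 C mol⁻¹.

41.4 g

n(Zn) = 45.9 / 65.38 = 0.7020 mol.
Since Zn²⁺ + 2 e⁻ → Zn, n(e⁻) passed = 2 × 0.7020 = 1.404 mol.
Cells in series carry the same charge, so the same 1.404 mol of electrons passes through cell 2.
Co²⁺ + 2 e⁻ → Co, so n(Co) = 1.404 / 2 = 0.7020 mol.
m(Co) = 0.7020 × 58.93 = 41.4 g.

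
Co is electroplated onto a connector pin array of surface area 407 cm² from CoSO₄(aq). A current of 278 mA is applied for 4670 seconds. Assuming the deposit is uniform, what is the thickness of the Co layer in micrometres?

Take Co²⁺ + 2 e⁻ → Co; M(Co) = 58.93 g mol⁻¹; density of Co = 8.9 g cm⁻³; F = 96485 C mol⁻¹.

Q = I·t = 0.2780 × 4670.0 = 1298 C; n(e⁻) = 0.01346 mol.
n(Co) = n(e⁻)/2 = 0.006728 mol, so m = 0.006728 × 58.93 = 0.3965 g.
Volume = m/ρ = 0.3965 / 8.9 = 0.04455 cm³.
Thickness = V/A = 0.04455 / 407 = 1.09 × 10⁻⁴ cm = 1.09 μm.

1.09 μm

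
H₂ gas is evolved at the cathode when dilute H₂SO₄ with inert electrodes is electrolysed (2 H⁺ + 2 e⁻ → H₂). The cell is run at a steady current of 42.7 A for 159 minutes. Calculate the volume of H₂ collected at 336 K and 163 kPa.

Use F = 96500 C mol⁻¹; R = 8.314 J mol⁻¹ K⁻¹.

Q = I·t = 42.70 A × 9540.0 s = 407400 C.
n(e⁻) = Q/F = 407400 / 96500 = 4.221 mol.
2 electrons are transferred per H₂ molecule, so n(H₂) = 4.221 / 2 = 2.111 mol.
V = nRT/P = (2.111 × 8.314 × 336) / (163 × 10³ Pa) = 0.0362 m³ = 36.2 L.

36.2 L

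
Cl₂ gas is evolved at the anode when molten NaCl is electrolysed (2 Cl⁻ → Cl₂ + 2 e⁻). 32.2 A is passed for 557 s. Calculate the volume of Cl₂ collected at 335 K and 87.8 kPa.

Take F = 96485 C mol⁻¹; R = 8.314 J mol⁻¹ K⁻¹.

2.95 L

Q = I·t = 32.20 A × 557.00 s = 17940 C.
n(e⁻) = Q/F = 17940 / 96485 = 0.1859 mol.
2 electrons are transferred per Cl₂ molecule, so n(Cl₂) = 0.1859 / 2 = 0.09294 mol.
V = nRT/P = (0.09294 × 8.314 × 335) / (87.8 × 10³ Pa) = 0.00295 m³ = 2.95 L.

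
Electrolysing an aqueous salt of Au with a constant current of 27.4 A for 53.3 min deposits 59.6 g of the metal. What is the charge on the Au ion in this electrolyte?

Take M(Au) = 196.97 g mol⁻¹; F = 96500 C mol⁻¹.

Q = I·t = 27.40 A × 3198.0 s = 87630 C, so n(e⁻) = 87630/96500 = 0.9080 mol.
n(Au) deposited = 59.6 / 196.97 = 0.3026 mol.
Electrons per atom = n(e⁻)/n(Au) = 0.9080 / 0.3026 = 3.00 ≈ 3, so the ion is Au³⁺.

+3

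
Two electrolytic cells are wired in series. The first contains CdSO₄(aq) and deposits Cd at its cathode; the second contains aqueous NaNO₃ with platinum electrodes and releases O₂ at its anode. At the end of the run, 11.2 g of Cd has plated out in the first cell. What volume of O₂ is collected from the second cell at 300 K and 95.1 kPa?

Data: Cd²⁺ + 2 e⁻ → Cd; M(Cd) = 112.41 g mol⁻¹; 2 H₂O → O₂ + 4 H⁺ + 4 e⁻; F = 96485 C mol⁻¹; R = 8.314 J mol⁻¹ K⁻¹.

1.31 L

n(Cd) = 11.2 / 112.41 = 0.09964 mol, so n(e⁻) = 2 × 0.09964 = 0.1993 mol.
The cells are in series, so the same 0.1993 mol of electrons passes through the second cell.
2 H₂O → O₂ + 4 H⁺ + 4 e⁻ — 4 mol e⁻ per mol O₂, so n(O₂) = 0.1993/4 = 0.04982 mol.
V = nRT/P = (0.04982 × 8.314 × 300) / (95.1 × 10³) = 0.00131 m³ = 1.31 L.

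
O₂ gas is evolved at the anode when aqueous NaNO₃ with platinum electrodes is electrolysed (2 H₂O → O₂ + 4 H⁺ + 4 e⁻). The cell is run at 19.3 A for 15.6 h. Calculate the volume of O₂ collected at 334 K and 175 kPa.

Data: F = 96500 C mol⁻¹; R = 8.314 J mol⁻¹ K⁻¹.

Q = I·t = 19.30 A × 56160 s = 1084000 C.
n(e⁻) = Q/F = 1084000 / 96500 = 11.23 mol.
4 electrons are transferred per O₂ molecule, so n(O₂) = 11.23 / 4 = 2.808 mol.
V = nRT/P = (2.808 × 8.314 × 334) / (175 × 10³ Pa) = 0.0446 m³ = 44.6 L.

44.6 L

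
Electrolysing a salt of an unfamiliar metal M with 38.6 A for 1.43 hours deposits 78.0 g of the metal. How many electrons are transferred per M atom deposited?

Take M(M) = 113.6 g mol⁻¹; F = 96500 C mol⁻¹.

3

Q = I·t = 38.60 A × 5148.0 s = 198700 C, so n(e⁻) = 198700/96500 = 2.059 mol.
n(M) deposited = 78.0 / 113.6 = 0.6866 mol.
Electrons per atom = n(e⁻)/n(M) = 2.059 / 0.6866 = 3.00 ≈ 3, so the ion is M³⁺.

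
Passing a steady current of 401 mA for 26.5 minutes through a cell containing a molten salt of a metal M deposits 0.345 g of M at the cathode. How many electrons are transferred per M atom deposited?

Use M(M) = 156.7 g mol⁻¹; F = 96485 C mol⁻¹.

Q = I·t = 0.4010 A × 1590.0 s = 637.6 C, so n(e⁻) = 637.6/96485 = 0.006608 mol.
n(M) deposited = 0.345 / 156.7 = 0.002202 mol.
Electrons per atom = n(e⁻)/n(M) = 0.006608 / 0.002202 = 3.00 ≈ 3, so the ion is M³⁺.

3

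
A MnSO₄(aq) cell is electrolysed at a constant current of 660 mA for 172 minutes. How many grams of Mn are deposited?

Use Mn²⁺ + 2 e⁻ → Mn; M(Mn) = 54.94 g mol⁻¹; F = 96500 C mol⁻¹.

Q = I·t = 0.6600 A × 10320 s = 6811 C.
n(e⁻) = Q/F = 6811 / 96500 = 0.07058 mol.
Mn²⁺ + 2 e⁻ → Mn, so n(Mn) = n(e⁻)/2 = 0.03529 mol.
m = n·M = 0.03529 × 54.94 = 1.94 g.

1.94 g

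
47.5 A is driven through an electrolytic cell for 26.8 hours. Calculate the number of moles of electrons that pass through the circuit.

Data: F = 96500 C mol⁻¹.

47.5 mol

Q = I·t = 47.50 A × 96480 s = 4583000 C.
n(e⁻) = Q/F = 4583000 / 96500 = 47.5 mol.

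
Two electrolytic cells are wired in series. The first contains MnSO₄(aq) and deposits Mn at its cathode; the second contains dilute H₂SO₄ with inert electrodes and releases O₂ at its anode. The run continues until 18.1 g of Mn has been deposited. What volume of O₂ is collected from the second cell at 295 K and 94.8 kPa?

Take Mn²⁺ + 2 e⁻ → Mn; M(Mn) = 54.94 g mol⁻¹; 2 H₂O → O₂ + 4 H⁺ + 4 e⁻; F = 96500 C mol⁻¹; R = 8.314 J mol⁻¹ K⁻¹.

n(Mn) = 18.1 / 54.94 = 0.3295 mol, so n(e⁻) = 2 × 0.3295 = 0.6589 mol.
The cells are in series, so the same 0.6589 mol of electrons passes through the second cell.
2 H₂O → O₂ + 4 H⁺ + 4 e⁻ — 4 mol e⁻ per mol O₂, so n(O₂) = 0.6589/4 = 0.1647 mol.
V = nRT/P = (0.1647 × 8.314 × 295) / (94.8 × 10³) = 0.00426 m³ = 4.26 L.

4.26 L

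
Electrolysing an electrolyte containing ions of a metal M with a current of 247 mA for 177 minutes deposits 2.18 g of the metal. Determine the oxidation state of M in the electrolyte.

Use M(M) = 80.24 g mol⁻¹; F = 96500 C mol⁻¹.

+1

Q = I·t = 0.2470 A × 10620 s = 2623 C, so n(e⁻) = 2623/96500 = 0.02718 mol.
n(M) deposited = 2.18 / 80.24 = 0.02717 mol.
Electrons per atom = n(e⁻)/n(M) = 0.02718 / 0.02717 = 1.00 ≈ 1, so the ion is M⁺.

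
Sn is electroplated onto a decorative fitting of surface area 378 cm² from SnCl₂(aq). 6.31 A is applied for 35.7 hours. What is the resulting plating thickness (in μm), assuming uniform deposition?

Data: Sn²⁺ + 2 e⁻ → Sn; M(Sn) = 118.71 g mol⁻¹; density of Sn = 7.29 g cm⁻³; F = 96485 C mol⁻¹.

1810 μm

Q = I·t = 6.310 × 128520 = 811000 C; n(e⁻) = 8.405 mol.
n(Sn) = n(e⁻)/2 = 4.203 mol, so m = 4.203 × 118.71 = 498.9 g.
Volume = m/ρ = 498.9 / 7.29 = 68.43 cm³.
Thickness = V/A = 68.43 / 378 = 0.181 cm = 1810 μm.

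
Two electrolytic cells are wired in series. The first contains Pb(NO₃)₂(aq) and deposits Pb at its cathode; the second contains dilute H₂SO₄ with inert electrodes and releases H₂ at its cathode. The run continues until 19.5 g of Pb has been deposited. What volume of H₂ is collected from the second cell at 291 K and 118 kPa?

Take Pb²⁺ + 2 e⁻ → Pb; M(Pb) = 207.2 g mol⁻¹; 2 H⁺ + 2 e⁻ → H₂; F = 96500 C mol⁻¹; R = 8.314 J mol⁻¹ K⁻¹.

1.93 L

n(Pb) = 19.5 / 207.2 = 0.09411 mol, so n(e⁻) = 2 × 0.09411 = 0.1882 mol.
The cells are in series, so the same 0.1882 mol of electrons passes through the second cell.
2 H⁺ + 2 e⁻ → H₂ — 2 mol e⁻ per mol H₂, so n(H₂) = 0.1882/2 = 0.09411 mol.
V = nRT/P = (0.09411 × 8.314 × 291) / (118 × 10³) = 0.00193 m³ = 1.93 L.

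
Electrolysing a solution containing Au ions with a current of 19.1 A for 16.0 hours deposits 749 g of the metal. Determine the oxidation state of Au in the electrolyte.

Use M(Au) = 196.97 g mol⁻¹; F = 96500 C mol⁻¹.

Q = I·t = 19.10 A × 57600 s = 1100000 C, so n(e⁻) = 1100000/96500 = 11.40 mol.
n(Au) deposited = 749 / 196.97 = 3.803 mol.
Electrons per atom = n(e⁻)/n(Au) = 11.40 / 3.803 = 3.00 ≈ 3, so the ion is Au³⁺.

+3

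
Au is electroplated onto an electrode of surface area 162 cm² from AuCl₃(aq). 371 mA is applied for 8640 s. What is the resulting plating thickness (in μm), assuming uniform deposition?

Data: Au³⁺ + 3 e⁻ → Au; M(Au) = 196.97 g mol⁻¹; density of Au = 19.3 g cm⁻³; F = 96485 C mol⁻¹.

Q = I·t = 0.3710 × 8640.0 = 3205 C; n(e⁻) = 0.03322 mol.
n(Au) = n(e⁻)/3 = 0.01107 mol, so m = 0.01107 × 196.97 = 2.181 g.
Volume = m/ρ = 2.181 / 19.3 = 0.1130 cm³.
Thickness = V/A = 0.1130 / 162 = 6.98 × 10⁻⁴ cm = 6.98 μm.

6.98 μm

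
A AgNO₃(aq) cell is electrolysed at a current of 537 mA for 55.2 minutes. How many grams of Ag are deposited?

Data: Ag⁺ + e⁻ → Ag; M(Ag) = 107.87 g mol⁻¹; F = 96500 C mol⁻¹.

Q = I·t = 0.5370 A × 3312.0 s = 1779 C.
n(e⁻) = Q/F = 1779 / 96500 = 0.01843 mol.
Ag⁺ + e⁻ → Ag, so n(Ag) = n(e⁻)/1 = 0.01843 mol.
m = n·M = 0.01843 × 107.87 = 1.99 g.

1.99 g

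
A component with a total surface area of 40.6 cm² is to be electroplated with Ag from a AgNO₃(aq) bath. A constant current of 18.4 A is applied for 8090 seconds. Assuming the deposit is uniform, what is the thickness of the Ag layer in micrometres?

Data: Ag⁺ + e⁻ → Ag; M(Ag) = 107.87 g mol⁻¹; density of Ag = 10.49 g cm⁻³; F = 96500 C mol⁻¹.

3910 μm

Q = I·t = 18.40 × 8090.0 = 148900 C; n(e⁻) = 1.543 mol.
n(Ag) = n(e⁻)/1 = 1.543 mol, so m = 1.543 × 107.87 = 166.4 g.
Volume = m/ρ = 166.4 / 10.49 = 15.86 cm³.
Thickness = V/A = 15.86 / 40.6 = 0.391 cm = 3910 μm.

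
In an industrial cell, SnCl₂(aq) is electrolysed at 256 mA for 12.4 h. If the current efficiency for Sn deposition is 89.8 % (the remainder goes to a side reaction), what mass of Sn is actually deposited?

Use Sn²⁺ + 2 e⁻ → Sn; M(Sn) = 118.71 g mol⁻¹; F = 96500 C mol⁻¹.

6.31 g

Q = I·t = 0.2560 × 44640 = 11430 C.
n(e⁻) = 11430/96500 = 0.1184 mol; theoretically n(Sn) = 0.1184/2 = 0.05921 mol, m_theo = 7.029 g.
At 89.8 % efficiency, m_actual = 0.898 × 7.029 = 6.31 g.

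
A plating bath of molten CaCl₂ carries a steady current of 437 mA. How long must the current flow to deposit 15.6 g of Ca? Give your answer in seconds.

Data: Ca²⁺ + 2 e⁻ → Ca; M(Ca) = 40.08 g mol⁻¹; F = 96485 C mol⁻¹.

1.72 × 10⁵ s

n(Ca) = m/M = 15.6 / 40.08 = 0.3892 mol.
Each Ca atom requires 2 electrons, so n(e⁻) = 2 × 0.3892 = 0.7784 mol.
Q = n(e⁻)·F = 0.7784 × 96485 = 75110 C.
t = Q/I = 75110 / 0.4370 A = 171900 s.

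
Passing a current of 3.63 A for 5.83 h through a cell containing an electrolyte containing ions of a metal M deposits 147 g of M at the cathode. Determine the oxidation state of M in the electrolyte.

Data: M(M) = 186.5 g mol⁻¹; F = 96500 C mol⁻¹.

Q = I·t = 3.630 A × 20988 s = 76190 C, so n(e⁻) = 76190/96500 = 0.7895 mol.
n(M) deposited = 147 / 186.5 = 0.7882 mol.
Electrons per atom = n(e⁻)/n(M) = 0.7895 / 0.7882 = 1.00 ≈ 1, so the ion is M⁺.

+1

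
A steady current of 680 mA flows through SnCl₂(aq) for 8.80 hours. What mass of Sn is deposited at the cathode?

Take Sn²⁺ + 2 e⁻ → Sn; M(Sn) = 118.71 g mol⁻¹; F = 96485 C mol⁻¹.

Q = I·t = 0.6800 A × 31680 s = 21540 C.
n(e⁻) = Q/F = 21540 / 96485 = 0.2233 mol.
Sn²⁺ + 2 e⁻ → Sn, so n(Sn) = n(e⁻)/2 = 0.1116 mol.
m = n·M = 0.1116 × 118.71 = 13.3 g.

13.3 g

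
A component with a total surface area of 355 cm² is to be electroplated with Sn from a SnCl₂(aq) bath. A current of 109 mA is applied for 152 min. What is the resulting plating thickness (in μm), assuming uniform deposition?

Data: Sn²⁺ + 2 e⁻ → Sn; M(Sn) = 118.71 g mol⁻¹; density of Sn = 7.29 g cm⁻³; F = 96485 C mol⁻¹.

2.36 μm

Q = I·t = 0.1090 × 9120.0 = 994.1 C; n(e⁻) = 0.01030 mol.
n(Sn) = n(e⁻)/2 = 0.005151 mol, so m = 0.005151 × 118.71 = 0.6115 g.
Volume = m/ρ = 0.6115 / 7.29 = 0.08389 cm³.
Thickness = V/A = 0.08389 / 355 = 2.36 × 10⁻⁴ cm = 2.36 μm.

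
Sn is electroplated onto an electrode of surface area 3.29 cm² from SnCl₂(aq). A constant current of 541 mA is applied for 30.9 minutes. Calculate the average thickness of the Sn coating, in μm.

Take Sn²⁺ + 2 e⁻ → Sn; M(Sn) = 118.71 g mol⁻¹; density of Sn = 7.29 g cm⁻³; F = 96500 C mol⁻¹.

257 μm

Q = I·t = 0.5410 × 1854.0 = 1003 C; n(e⁻) = 0.01039 mol.
n(Sn) = n(e⁻)/2 = 0.005197 mol, so m = 0.005197 × 118.71 = 0.6169 g.
Volume = m/ρ = 0.6169 / 7.29 = 0.08463 cm³.
Thickness = V/A = 0.08463 / 3.29 = 0.0257 cm = 257 μm.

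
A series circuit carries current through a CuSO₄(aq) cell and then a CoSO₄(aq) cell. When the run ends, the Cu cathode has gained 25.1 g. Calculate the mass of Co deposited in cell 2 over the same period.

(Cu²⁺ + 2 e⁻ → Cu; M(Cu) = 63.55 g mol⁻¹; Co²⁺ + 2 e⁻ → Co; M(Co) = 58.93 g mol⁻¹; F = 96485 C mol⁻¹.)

23.3 g

n(Cu) = 25.1 / 63.55 = 0.3950 mol.
Since Cu²⁺ + 2 e⁻ → Cu, n(e⁻) passed = 2 × 0.3950 = 0.7899 mol.
Cells in series carry the same charge, so the same 0.7899 mol of electrons passes through cell 2.
Co²⁺ + 2 e⁻ → Co, so n(Co) = 0.7899 / 2 = 0.3950 mol.
m(Co) = 0.3950 × 58.93 = 23.3 g.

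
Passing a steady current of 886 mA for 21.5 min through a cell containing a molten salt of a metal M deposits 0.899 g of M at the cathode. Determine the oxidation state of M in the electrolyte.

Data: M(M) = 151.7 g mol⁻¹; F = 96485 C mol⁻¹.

+2

Q = I·t = 0.8860 A × 1290.0 s = 1143 C, so n(e⁻) = 1143/96485 = 0.01185 mol.
n(M) deposited = 0.899 / 151.7 = 0.005926 mol.
Electrons per atom = n(e⁻)/n(M) = 0.01185 / 0.005926 = 2.00 ≈ 2, so the ion is M²⁺.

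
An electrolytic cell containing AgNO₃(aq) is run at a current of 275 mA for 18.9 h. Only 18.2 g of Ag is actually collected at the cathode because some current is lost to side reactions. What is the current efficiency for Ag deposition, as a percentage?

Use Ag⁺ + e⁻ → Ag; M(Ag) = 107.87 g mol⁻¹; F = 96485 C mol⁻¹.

87.0 %

Q = I·t = 0.2750 × 68040 = 18710 C; n(e⁻) = 18710/96485 = 0.1939 mol.
Theoretical n(Ag) = n(e⁻)/1 = 0.1939 mol, i.e. m_theo = 0.1939 × 107.87 = 20.92 g.
Efficiency = m_actual / m_theo = 18.2 / 20.92 = 87.0 %.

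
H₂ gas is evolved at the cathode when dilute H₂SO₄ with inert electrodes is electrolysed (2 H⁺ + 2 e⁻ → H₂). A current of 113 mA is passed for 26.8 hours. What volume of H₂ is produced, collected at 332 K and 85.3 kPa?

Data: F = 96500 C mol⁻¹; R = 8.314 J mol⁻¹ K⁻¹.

1.83 L

Q = I·t = 0.1130 A × 96480 s = 10900 C.
n(e⁻) = Q/F = 10900 / 96500 = 0.1130 mol.
2 electrons are transferred per H₂ molecule, so n(H₂) = 0.1130 / 2 = 0.05649 mol.
V = nRT/P = (0.05649 × 8.314 × 332) / (85.3 × 10³ Pa) = 0.00183 m³ = 1.83 L.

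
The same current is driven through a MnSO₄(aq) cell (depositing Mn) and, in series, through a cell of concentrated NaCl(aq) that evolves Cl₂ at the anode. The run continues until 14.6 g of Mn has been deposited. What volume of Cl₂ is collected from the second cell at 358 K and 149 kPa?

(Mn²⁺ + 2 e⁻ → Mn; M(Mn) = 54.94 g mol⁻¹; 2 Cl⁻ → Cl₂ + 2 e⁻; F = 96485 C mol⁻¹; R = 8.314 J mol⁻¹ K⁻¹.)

5.31 L

n(Mn) = 14.6 / 54.94 = 0.2657 mol, so n(e⁻) = 2 × 0.2657 = 0.5315 mol.
The cells are in series, so the same 0.5315 mol of electrons passes through the second cell.
2 Cl⁻ → Cl₂ + 2 e⁻ — 2 mol e⁻ per mol Cl₂, so n(Cl₂) = 0.5315/2 = 0.2657 mol.
V = nRT/P = (0.2657 × 8.314 × 358) / (149 × 10³) = 0.00531 m³ = 5.31 L.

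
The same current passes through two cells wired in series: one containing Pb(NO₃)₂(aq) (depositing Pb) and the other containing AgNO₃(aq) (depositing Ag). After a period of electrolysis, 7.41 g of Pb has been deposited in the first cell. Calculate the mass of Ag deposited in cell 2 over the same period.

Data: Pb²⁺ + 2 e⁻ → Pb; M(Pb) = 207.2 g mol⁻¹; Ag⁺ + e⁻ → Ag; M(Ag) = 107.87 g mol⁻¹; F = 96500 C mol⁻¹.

7.72 g

n(Pb) = 7.41 / 207.2 = 0.03576 mol.
Since Pb²⁺ + 2 e⁻ → Pb, n(e⁻) passed = 2 × 0.03576 = 0.07153 mol.
Cells in series carry the same charge, so the same 0.07153 mol of electrons passes through cell 2.
Ag⁺ + e⁻ → Ag, so n(Ag) = 0.07153 / 1 = 0.07153 mol.
m(Ag) = 0.07153 × 107.87 = 7.72 g.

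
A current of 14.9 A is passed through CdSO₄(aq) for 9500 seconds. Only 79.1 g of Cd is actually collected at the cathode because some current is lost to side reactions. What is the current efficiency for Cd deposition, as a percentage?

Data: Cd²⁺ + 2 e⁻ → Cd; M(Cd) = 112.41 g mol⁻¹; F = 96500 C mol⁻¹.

95.9 %

Q = I·t = 14.90 × 9500.0 = 141600 C; n(e⁻) = 141600/96500 = 1.467 mol.
Theoretical n(Cd) = n(e⁻)/2 = 0.7334 mol, i.e. m_theo = 0.7334 × 112.41 = 82.44 g.
Efficiency = m_actual / m_theo = 79.1 / 82.44 = 95.9 %.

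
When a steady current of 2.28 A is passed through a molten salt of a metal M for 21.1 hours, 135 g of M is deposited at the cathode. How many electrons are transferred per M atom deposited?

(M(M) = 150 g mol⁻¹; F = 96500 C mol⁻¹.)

2

Q = I·t = 2.280 A × 75960 s = 173200 C, so n(e⁻) = 173200/96500 = 1.795 mol.
n(M) deposited = 135 / 150 = 0.9000 mol.
Electrons per atom = n(e⁻)/n(M) = 1.795 / 0.9000 = 1.99 ≈ 2, so the ion is M²⁺.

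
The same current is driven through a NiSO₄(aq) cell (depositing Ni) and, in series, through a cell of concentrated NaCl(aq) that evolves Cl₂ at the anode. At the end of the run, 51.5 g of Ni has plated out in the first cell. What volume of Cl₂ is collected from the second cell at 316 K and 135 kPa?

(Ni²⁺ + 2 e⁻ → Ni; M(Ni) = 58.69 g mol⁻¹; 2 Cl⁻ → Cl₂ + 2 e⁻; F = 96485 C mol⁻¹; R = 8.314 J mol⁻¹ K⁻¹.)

n(Ni) = 51.5 / 58.69 = 0.8775 mol, so n(e⁻) = 2 × 0.8775 = 1.755 mol.
The cells are in series, so the same 1.755 mol of electrons passes through the second cell.
2 Cl⁻ → Cl₂ + 2 e⁻ — 2 mol e⁻ per mol Cl₂, so n(Cl₂) = 1.755/2 = 0.8775 mol.
V = nRT/P = (0.8775 × 8.314 × 316) / (135 × 10³) = 0.0171 m³ = 17.1 L.

17.1 L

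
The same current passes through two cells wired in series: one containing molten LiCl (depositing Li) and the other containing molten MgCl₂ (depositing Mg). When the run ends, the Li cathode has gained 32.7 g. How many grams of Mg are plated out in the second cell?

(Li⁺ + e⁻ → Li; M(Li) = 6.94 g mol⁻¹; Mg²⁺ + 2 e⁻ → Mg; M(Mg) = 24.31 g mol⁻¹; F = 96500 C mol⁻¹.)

57.3 g

n(Li) = 32.7 / 6.94 = 4.712 mol.
Since Li⁺ + e⁻ → Li, n(e⁻) passed = 1 × 4.712 = 4.712 mol.
Cells in series carry the same charge, so the same 4.712 mol of electrons passes through cell 2.
Mg²⁺ + 2 e⁻ → Mg, so n(Mg) = 4.712 / 2 = 2.356 mol.
m(Mg) = 2.356 × 24.31 = 57.3 g.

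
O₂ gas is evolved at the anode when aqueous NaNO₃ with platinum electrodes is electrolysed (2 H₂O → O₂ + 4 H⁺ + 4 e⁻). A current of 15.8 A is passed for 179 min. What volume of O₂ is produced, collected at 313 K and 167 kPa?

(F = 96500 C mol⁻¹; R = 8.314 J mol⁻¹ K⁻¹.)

Q = I·t = 15.80 A × 10740 s = 169700 C.
n(e⁻) = Q/F = 169700 / 96500 = 1.758 mol.
4 electrons are transferred per O₂ molecule, so n(O₂) = 1.758 / 4 = 0.4396 mol.
V = nRT/P = (0.4396 × 8.314 × 313) / (167 × 10³ Pa) = 0.00685 m³ = 6.85 L.

6.85 L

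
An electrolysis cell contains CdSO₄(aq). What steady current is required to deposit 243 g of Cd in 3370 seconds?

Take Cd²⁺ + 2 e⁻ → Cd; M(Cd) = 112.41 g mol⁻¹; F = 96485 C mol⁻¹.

124 A

n(Cd) = 243 / 112.41 = 2.162 mol.
n(e⁻) = 2 × 2.162 = 4.323 mol.
Q = n(e⁻)·F = 4.323 × 96485 = 417100 C.
I = Q/t = 417100 / 3370.0 s = 124 A.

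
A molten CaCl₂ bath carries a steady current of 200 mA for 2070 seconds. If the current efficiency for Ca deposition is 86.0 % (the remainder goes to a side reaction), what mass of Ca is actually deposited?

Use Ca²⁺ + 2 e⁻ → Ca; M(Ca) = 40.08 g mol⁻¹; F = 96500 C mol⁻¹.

0.0739 g

Q = I·t = 0.2000 × 2070.0 = 414.0 C.
n(e⁻) = 414.0/96500 = 0.004290 mol; theoretically n(Ca) = 0.004290/2 = 0.002145 mol, m_theo = 0.08597 g.
At 86.0 % efficiency, m_actual = 0.860 × 0.08597 = 0.0739 g.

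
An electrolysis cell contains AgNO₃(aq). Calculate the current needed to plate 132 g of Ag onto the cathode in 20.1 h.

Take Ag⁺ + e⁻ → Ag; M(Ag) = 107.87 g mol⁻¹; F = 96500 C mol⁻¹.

1.63 A

n(Ag) = 132 / 107.87 = 1.224 mol.
n(e⁻) = 1 × 1.224 = 1.224 mol.
Q = n(e⁻)·F = 1.224 × 96500 = 118100 C.
I = Q/t = 118100 / 72360 s = 1.63 A.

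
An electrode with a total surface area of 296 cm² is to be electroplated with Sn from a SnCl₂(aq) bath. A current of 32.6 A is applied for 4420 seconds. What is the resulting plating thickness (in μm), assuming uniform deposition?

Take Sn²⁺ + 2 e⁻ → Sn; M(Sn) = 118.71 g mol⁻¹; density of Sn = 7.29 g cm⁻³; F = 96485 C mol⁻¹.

411 μm

Q = I·t = 32.60 × 4420.0 = 144100 C; n(e⁻) = 1.493 mol.
n(Sn) = n(e⁻)/2 = 0.7467 mol, so m = 0.7467 × 118.71 = 88.64 g.
Volume = m/ρ = 88.64 / 7.29 = 12.16 cm³.
Thickness = V/A = 12.16 / 296 = 0.0411 cm = 411 μm.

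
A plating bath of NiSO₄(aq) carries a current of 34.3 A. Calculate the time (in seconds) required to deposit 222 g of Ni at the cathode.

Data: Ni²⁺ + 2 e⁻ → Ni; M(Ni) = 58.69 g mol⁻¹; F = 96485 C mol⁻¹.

n(Ni) = m/M = 222 / 58.69 = 3.783 mol.
Each Ni atom requires 2 electrons, so n(e⁻) = 2 × 3.783 = 7.565 mol.
Q = n(e⁻)·F = 7.565 × 96485 = 729900 C.
t = Q/I = 729900 / 34.30 A = 21280 s.

21300 s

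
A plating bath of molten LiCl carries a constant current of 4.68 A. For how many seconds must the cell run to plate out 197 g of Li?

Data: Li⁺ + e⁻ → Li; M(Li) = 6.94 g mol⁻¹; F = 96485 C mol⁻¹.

5.85 × 10⁵ s

n(Li) = m/M = 197 / 6.94 = 28.39 mol.
Each Li atom requires 1 electron, so n(e⁻) = 1 × 28.39 = 28.39 mol.
Q = n(e⁻)·F = 28.39 × 96485 = 2739000 C.
t = Q/I = 2739000 / 4.680 A = 585200 s.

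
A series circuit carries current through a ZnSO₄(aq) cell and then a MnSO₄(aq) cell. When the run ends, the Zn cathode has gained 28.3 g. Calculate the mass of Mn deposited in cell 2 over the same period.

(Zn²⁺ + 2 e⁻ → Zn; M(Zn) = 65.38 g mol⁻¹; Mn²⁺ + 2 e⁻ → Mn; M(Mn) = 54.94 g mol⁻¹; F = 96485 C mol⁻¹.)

23.8 g

n(Zn) = 28.3 / 65.38 = 0.4329 mol.
Since Zn²⁺ + 2 e⁻ → Zn, n(e⁻) passed = 2 × 0.4329 = 0.8657 mol.
Cells in series carry the same charge, so the same 0.8657 mol of electrons passes through cell 2.
Mn²⁺ + 2 e⁻ → Mn, so n(Mn) = 0.8657 / 2 = 0.4329 mol.
m(Mn) = 0.4329 × 54.94 = 23.8 g.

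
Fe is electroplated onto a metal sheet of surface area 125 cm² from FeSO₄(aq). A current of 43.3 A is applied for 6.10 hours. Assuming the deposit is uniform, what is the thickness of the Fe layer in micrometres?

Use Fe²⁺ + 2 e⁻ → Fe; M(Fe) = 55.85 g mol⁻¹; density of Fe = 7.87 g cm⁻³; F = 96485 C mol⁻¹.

2800 μm

Q = I·t = 43.30 × 21960 = 950900 C; n(e⁻) = 9.855 mol.
n(Fe) = n(e⁻)/2 = 4.928 mol, so m = 4.928 × 55.85 = 275.2 g.
Volume = m/ρ = 275.2 / 7.87 = 34.97 cm³.
Thickness = V/A = 34.97 / 125 = 0.280 cm = 2800 μm.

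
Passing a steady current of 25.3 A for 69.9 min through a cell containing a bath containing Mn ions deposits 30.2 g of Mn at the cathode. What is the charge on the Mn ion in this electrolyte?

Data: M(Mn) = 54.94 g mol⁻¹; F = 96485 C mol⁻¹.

Q = I·t = 25.30 A × 4194.0 s = 106100 C, so n(e⁻) = 106100/96485 = 1.100 mol.
n(Mn) deposited = 30.2 / 54.94 = 0.5497 mol.
Electrons per atom = n(e⁻)/n(Mn) = 1.100 / 0.5497 = 2.00 ≈ 2, so the ion is Mn²⁺.

+2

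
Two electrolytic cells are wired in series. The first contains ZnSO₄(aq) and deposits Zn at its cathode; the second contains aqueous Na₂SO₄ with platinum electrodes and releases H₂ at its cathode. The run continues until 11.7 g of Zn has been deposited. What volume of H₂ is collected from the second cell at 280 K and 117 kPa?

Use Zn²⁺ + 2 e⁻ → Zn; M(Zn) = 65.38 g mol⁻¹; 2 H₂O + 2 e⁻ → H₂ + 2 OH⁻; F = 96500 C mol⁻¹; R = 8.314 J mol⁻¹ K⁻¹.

3.56 L

n(Zn) = 11.7 / 65.38 = 0.1790 mol, so n(e⁻) = 2 × 0.1790 = 0.3579 mol.
The cells are in series, so the same 0.3579 mol of electrons passes through the second cell.
2 H₂O + 2 e⁻ → H₂ + 2 OH⁻ — 2 mol e⁻ per mol H₂, so n(H₂) = 0.3579/2 = 0.1790 mol.
V = nRT/P = (0.1790 × 8.314 × 280) / (117 × 10³) = 0.00356 m³ = 3.56 L.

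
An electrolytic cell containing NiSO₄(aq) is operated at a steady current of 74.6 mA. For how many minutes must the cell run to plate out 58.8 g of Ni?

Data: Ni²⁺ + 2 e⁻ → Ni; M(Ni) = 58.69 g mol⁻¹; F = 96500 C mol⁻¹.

n(Ni) = m/M = 58.8 / 58.69 = 1.002 mol.
Each Ni atom requires 2 electrons, so n(e⁻) = 2 × 1.002 = 2.004 mol.
Q = n(e⁻)·F = 2.004 × 96500 = 193400 C.
t = Q/I = 193400 / 0.07460 A = 2592000 s = 43200 min.

43200 min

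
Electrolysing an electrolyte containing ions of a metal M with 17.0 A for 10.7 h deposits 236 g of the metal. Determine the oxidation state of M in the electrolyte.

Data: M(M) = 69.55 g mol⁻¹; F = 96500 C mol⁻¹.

Q = I·t = 17.00 A × 38520 s = 654800 C, so n(e⁻) = 654800/96500 = 6.786 mol.
n(M) deposited = 236 / 69.55 = 3.393 mol.
Electrons per atom = n(e⁻)/n(M) = 6.786 / 3.393 = 2.00 ≈ 2, so the ion is M²⁺.

+2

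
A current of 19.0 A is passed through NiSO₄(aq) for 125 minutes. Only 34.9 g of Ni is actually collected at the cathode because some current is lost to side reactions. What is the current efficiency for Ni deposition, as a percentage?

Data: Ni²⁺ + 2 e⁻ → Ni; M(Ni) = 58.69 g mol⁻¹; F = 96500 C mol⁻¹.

80.5 %

Q = I·t = 19.00 × 7500.0 = 142500 C; n(e⁻) = 142500/96500 = 1.477 mol.
Theoretical n(Ni) = n(e⁻)/2 = 0.7383 mol, i.e. m_theo = 0.7383 × 58.69 = 43.33 g.
Efficiency = m_actual / m_theo = 34.9 / 43.33 = 80.5 %.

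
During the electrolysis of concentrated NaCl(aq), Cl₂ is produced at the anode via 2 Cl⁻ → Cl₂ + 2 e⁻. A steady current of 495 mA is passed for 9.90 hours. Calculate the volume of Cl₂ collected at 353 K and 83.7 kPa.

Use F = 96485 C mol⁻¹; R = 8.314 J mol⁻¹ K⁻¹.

Q = I·t = 0.4950 A × 35640 s = 17640 C.
n(e⁻) = Q/F = 17640 / 96485 = 0.1828 mol.
2 electrons are transferred per Cl₂ molecule, so n(Cl₂) = 0.1828 / 2 = 0.09142 mol.
V = nRT/P = (0.09142 × 8.314 × 353) / (83.7 × 10³ Pa) = 0.00321 m³ = 3.21 L.

3.21 L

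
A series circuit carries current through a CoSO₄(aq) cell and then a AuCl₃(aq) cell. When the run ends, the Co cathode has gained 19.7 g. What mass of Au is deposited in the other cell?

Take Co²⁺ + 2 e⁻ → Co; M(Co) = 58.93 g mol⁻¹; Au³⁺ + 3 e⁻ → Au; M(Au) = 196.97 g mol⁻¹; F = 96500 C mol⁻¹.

43.9 g

n(Co) = 19.7 / 58.93 = 0.3343 mol.
Since Co²⁺ + 2 e⁻ → Co, n(e⁻) passed = 2 × 0.3343 = 0.6686 mol.
Cells in series carry the same charge, so the same 0.6686 mol of electrons passes through cell 2.
Au³⁺ + 3 e⁻ → Au, so n(Au) = 0.6686 / 3 = 0.2229 mol.
m(Au) = 0.2229 × 196.97 = 43.9 g.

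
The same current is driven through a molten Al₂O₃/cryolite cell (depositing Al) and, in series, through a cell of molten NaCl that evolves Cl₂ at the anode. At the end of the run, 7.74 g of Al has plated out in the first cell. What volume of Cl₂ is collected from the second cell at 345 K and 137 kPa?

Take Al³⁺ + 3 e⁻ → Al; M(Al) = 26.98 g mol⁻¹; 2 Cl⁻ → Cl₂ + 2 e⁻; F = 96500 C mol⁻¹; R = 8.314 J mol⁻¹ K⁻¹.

n(Al) = 7.74 / 26.98 = 0.2869 mol, so n(e⁻) = 3 × 0.2869 = 0.8606 mol.
The cells are in series, so the same 0.8606 mol of electrons passes through the second cell.
2 Cl⁻ → Cl₂ + 2 e⁻ — 2 mol e⁻ per mol Cl₂, so n(Cl₂) = 0.8606/2 = 0.4303 mol.
V = nRT/P = (0.4303 × 8.314 × 345) / (137 × 10³) = 0.00901 m³ = 9.01 L.

9.01 L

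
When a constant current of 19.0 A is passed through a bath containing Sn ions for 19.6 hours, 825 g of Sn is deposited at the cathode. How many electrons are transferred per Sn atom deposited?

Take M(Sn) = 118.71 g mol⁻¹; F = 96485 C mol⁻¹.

Q = I·t = 19.00 A × 70560 s = 1341000 C, so n(e⁻) = 1341000/96485 = 13.89 mol.
n(Sn) deposited = 825 / 118.71 = 6.950 mol.
Electrons per atom = n(e⁻)/n(Sn) = 13.89 / 6.950 = 2.00 ≈ 2, so the ion is Sn²⁺.

2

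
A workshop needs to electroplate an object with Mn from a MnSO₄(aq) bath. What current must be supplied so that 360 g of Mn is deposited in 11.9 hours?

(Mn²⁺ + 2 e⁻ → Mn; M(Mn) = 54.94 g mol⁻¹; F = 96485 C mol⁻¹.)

29.5 A

n(Mn) = 360 / 54.94 = 6.553 mol.
n(e⁻) = 2 × 6.553 = 13.11 mol.
Q = n(e⁻)·F = 13.11 × 96485 = 1264000 C.
I = Q/t = 1264000 / 42840 s = 29.5 A.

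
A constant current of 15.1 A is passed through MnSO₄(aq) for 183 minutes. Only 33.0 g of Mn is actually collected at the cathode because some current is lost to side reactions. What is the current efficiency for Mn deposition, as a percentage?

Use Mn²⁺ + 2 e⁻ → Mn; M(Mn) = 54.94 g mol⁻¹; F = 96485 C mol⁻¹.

Q = I·t = 15.10 × 10980 = 165800 C; n(e⁻) = 165800/96485 = 1.718 mol.
Theoretical n(Mn) = n(e⁻)/2 = 0.8592 mol, i.e. m_theo = 0.8592 × 54.94 = 47.20 g.
Efficiency = m_actual / m_theo = 33.0 / 47.20 = 69.9 %.

69.9 %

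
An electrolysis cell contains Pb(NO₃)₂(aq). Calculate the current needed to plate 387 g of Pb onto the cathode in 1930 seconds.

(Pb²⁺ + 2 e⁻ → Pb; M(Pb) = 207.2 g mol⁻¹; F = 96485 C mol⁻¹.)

187 A

n(Pb) = 387 / 207.2 = 1.868 mol.
n(e⁻) = 2 × 1.868 = 3.736 mol.
Q = n(e⁻)·F = 3.736 × 96485 = 360400 C.
I = Q/t = 360400 / 1930.0 s = 187 A.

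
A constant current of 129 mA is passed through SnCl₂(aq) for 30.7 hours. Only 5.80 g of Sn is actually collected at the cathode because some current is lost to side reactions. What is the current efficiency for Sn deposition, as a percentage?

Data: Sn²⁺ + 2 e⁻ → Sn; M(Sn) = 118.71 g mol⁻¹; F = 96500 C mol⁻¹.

66.1 %

Q = I·t = 0.1290 × 110520 = 14260 C; n(e⁻) = 14260/96500 = 0.1477 mol.
Theoretical n(Sn) = n(e⁻)/2 = 0.07387 mol, i.e. m_theo = 0.07387 × 118.71 = 8.769 g.
Efficiency = m_actual / m_theo = 5.80 / 8.769 = 66.1 %.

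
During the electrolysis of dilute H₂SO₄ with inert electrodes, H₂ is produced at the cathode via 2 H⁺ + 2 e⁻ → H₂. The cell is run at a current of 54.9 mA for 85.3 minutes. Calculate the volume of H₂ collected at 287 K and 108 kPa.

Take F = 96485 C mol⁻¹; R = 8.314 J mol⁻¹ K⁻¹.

0.0322 L

Q = I·t = 0.05490 A × 5118.0 s = 281.0 C.
n(e⁻) = Q/F = 281.0 / 96485 = 0.002912 mol.
2 electrons are transferred per H₂ molecule, so n(H₂) = 0.002912 / 2 = 0.001456 mol.
V = nRT/P = (0.001456 × 8.314 × 287) / (108 × 10³ Pa) = 3.22 × 10⁻⁵ m³ = 0.0322 L.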